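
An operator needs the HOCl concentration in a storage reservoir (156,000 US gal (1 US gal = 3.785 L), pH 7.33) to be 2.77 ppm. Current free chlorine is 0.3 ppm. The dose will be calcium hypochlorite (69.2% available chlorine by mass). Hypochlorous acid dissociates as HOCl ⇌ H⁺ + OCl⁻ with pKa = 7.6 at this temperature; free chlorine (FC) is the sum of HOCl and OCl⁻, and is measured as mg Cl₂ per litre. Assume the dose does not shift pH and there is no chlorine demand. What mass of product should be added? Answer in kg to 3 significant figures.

Volume: 156,000 US gal × 3.785 L/gal = 590,460 L.
[OCl⁻]/[HOCl] = 10^(pH − pKa) = 10^(7.33 − 7.6) = 0.537; fraction as HOCl = 1/(1 + 0.537) = 0.6506.
Free chlorine required for 2.77 ppm HOCl: 2.77 / 0.6506 = 4.258 ppm.
FC to add: 4.258 − 0.3 = 3.958 mg/L as Cl₂.
Cl₂ equivalent: 3.958 mg/L × 590,460 L = 2337 g.
Product at 69.2% available Cl: 2337 / 0.692 = 3377 g.

3.38 kg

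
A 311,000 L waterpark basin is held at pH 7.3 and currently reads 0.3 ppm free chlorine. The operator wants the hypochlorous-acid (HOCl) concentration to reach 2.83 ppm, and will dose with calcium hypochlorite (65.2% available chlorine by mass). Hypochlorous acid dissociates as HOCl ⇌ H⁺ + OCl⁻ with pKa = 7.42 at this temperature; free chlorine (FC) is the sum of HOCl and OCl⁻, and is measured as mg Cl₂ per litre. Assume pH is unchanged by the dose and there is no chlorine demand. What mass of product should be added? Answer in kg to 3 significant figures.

2.23 kg

[OCl⁻]/[HOCl] = 10^(pH − pKa) = 10^(7.3 − 7.42) = 0.7586; fraction as HOCl = 1/(1 + 0.7586) = 0.5686.
Free chlorine required for 2.83 ppm HOCl: 2.83 / 0.5686 = 4.977 ppm.
FC to add: 4.977 − 0.3 = 4.677 mg/L as Cl₂.
Cl₂ equivalent: 4.677 mg/L × 311,000 L = 1454 g.
Product at 65.2% available Cl: 1454 / 0.652 = 2231 g.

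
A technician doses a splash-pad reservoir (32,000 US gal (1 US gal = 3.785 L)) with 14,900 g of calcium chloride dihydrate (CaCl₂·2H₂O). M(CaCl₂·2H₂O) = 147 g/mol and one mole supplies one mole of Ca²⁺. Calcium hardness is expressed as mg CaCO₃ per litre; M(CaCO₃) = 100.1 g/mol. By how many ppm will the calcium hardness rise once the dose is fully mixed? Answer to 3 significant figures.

83.8 ppm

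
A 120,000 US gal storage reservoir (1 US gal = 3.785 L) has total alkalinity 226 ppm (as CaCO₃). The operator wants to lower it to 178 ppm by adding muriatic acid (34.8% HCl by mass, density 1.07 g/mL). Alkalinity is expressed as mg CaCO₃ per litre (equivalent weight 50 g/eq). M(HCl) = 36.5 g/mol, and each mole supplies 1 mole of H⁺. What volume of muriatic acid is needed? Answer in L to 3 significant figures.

42.7 L

Volume: 120,000 US gal × 3.785 L/gal = 454,200 L.
Alkalinity to neutralize: (226 − 178) = 48 mg/L as CaCO₃ × 454,200 L = 21,800 g as CaCO₃.
Equivalents of H⁺ required: 21,800 ÷ 50 g/eq = 436 eq = 436 mol HCl.
Mass of HCl: 436 × 36.5 = 15,920 g.
Mass of 34.8% solution: 15,920 / 0.348 = 45,730 g.
Volume: 45,730 g ÷ 1.07 g/mL = 42,740 mL.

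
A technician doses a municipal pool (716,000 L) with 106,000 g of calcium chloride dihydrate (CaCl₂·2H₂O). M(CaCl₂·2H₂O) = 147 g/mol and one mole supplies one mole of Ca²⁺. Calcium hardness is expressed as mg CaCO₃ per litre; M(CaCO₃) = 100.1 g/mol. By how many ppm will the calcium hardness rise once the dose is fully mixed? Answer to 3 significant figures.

Moles of Ca²⁺: 106,000 g ÷ 147 g/mol = 721.1 mol.
As CaCO₃: 721.1 mol × 100.1 g/mol = 72,180 g.
Rise: 72,180 g / 716,000 L × 1000 = 100.8 mg/L.

101 ppm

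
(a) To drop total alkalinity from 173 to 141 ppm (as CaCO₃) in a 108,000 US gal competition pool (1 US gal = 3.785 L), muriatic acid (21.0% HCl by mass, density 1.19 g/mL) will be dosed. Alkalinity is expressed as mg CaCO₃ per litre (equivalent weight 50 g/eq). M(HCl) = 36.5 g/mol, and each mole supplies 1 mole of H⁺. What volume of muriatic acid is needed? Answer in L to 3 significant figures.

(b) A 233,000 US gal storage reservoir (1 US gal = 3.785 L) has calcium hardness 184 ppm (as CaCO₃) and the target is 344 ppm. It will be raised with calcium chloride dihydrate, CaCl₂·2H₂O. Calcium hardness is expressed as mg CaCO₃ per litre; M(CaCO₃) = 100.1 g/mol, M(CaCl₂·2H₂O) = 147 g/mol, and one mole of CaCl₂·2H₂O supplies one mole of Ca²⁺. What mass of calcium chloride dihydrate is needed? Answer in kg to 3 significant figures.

(a) Volume: 108,000 US gal × 3.785 L/gal = 408,780 L.
(a) Alkalinity to neutralize: (173 − 141) = 32 mg/L as CaCO₃ × 408,780 L = 13,080 g as CaCO₃.
(a) Equivalents of H⁺ required: 13,080 ÷ 50 g/eq = 261.6 eq = 261.6 mol HCl.
(a) Mass of HCl: 261.6 × 36.5 = 9549 g.
(a) Mass of 21.0% solution: 9549 / 0.21 = 45,470 g.
(a) Volume: 45,470 g ÷ 1.19 g/mL = 38,210 mL.

(b) Volume: 233,000 US gal × 3.785 L/gal = 881,905 L.
(b) Hardness to add: (344 − 184) = 160 mg/L as CaCO₃ × 881,905 L = 141,100 g as CaCO₃.
(b) Moles of Ca²⁺ (1 mol Ca²⁺ ≡ 1 mol CaCO₃): 141,100 / 100.1 g/mol = 1410 mol.
(b) Mass of CaCl₂·2H₂O: 1410 × 147 = 207,200 g.

(a) 38.2 L; (b) 207 kg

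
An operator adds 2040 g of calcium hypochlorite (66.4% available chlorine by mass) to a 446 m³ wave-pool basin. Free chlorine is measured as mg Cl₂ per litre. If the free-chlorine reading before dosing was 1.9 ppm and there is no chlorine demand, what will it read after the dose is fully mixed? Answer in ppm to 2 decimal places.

4.94 ppm

Volume: 446 m³ = 446,000 L.
Available chlorine delivered: 2040 g × 0.664 = 1355 g as Cl₂.
Concentration rise: 1355 g / 446,000 L = 3.037 mg/L = 3.04 ppm.
Final FC: 1.9 + 3.04 = 4.94 ppm.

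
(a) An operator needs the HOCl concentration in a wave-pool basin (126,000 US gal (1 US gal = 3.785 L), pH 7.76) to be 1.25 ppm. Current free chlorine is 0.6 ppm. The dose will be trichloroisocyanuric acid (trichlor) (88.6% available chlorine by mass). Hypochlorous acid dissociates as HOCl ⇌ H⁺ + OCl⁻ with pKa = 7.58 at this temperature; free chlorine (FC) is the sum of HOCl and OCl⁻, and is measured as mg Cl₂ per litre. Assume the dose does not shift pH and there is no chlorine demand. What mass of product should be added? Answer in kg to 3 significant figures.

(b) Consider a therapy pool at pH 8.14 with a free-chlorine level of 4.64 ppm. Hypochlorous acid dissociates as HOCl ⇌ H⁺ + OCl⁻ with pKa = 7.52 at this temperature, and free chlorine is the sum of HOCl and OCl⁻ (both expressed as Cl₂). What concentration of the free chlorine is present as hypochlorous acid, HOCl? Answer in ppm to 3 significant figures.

(a) Volume: 126,000 US gal × 3.785 L/gal = 476,910 L.
(a) [OCl⁻]/[HOCl] = 10^(pH − pKa) = 10^(7.76 − 7.58) = 1.514; fraction as HOCl = 1/(1 + 1.514) = 0.3978.
(a) Free chlorine required for 1.25 ppm HOCl: 1.25 / 0.3978 = 3.142 ppm.
(a) FC to add: 3.142 − 0.6 = 2.542 mg/L as Cl₂.
(a) Cl₂ equivalent: 2.542 mg/L × 476,910 L = 1212 g.
(a) Product at 88.6% available Cl: 1212 / 0.886 = 1368 g.

(b) [OCl⁻]/[HOCl] = 10^(pH − pKa) = 10^(8.14 − 7.52) = 10^0.62 = 4.169.
(b) Fraction as HOCl = 1 / (1 + 4.169) = 0.1935.
(b) HOCl = 0.1935 × 4.64 ppm = 0.8977 ppm.

(a) 1.37 kg; (b) 0.898 ppm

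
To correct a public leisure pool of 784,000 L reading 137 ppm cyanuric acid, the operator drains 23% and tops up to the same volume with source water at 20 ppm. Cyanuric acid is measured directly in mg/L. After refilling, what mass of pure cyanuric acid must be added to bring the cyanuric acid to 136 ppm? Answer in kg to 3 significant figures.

20.3 kg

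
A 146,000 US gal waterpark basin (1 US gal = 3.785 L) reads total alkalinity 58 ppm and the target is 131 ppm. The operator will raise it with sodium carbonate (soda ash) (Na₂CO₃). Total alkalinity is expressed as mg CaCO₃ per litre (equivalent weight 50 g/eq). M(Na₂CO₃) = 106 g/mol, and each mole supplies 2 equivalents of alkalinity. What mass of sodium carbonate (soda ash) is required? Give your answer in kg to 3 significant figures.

Volume: 146,000 US gal × 3.785 L/gal = 552,610 L.
Alkalinity to add: (131 − 58) = 73 mg/L as CaCO₃ × 552,610 L = 40,340 g as CaCO₃.
Equivalents: 40,340 g ÷ 50 g/eq = 806.8 eq.
Each mole of Na₂CO₃ supplies 2 eq, so 806.8 / 2 = 403.4 mol.
Mass: 403.4 mol × 106 g/mol = 42,760 g.

42.8 kg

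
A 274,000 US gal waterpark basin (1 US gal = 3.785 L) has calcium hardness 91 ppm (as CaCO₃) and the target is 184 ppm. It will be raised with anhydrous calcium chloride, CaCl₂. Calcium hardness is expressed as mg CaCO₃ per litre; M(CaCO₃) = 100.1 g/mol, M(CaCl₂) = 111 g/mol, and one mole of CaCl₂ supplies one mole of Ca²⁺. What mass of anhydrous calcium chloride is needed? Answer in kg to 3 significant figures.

Volume: 274,000 US gal × 3.785 L/gal = 1,037,090 L.
Hardness to add: (184 − 91) = 93 mg/L as CaCO₃ × 1,037,090 L = 96,450 g as CaCO₃.
Moles of Ca²⁺ (1 mol Ca²⁺ ≡ 1 mol CaCO₃): 96,450 / 100.1 g/mol = 963.5 mol.
Mass of CaCl₂: 963.5 × 111 = 107,000 g.

107 kg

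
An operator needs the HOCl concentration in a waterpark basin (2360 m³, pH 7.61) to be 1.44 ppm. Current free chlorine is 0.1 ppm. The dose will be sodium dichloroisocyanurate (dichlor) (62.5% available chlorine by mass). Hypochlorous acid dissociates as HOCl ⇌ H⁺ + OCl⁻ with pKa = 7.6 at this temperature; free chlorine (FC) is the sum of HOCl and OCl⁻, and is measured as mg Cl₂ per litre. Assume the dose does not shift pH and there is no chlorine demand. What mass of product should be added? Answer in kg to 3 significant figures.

10.6 kg

Volume: 2360 m³ = 2,360,000 L.
[OCl⁻]/[HOCl] = 10^(pH − pKa) = 10^(7.61 − 7.6) = 1.023; fraction as HOCl = 1/(1 + 1.023) = 0.4942.
Free chlorine required for 1.44 ppm HOCl: 1.44 / 0.4942 = 2.914 ppm.
FC to add: 2.914 − 0.1 = 2.814 mg/L as Cl₂.
Cl₂ equivalent: 2.814 mg/L × 2,360,000 L = 6640 g.
Product at 62.5% available Cl: 6640 / 0.625 = 10,620 g.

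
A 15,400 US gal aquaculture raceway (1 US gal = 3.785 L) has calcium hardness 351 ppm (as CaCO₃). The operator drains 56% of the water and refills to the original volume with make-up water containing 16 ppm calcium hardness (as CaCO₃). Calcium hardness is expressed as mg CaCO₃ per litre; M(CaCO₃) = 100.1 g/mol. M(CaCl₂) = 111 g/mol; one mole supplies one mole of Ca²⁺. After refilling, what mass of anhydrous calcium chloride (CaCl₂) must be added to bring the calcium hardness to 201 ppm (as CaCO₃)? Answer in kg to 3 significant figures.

2.43 kg

Volume: 15,400 US gal × 3.785 L/gal = 58,289 L.
After draining 56% and refilling: 351 × 0.44 + 16 × 0.56 = 163.4 ppm.
Deficit to target: 201 − 163.4 = 37.6 mg/L.
As CaCO₃: 37.6 mg/L × 58,289 L = 2192 g; ÷ 100.1 = 21.89 mol Ca²⁺.
Mass: 21.89 × 111 = 2430 g.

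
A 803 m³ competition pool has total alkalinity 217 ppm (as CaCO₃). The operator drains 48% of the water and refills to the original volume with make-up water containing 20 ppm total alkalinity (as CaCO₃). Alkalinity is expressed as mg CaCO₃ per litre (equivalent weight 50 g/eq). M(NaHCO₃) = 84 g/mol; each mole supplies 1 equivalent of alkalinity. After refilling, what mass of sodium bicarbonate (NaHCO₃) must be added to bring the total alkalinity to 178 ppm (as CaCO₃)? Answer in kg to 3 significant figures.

Volume: 803 m³ = 803,000 L.
After draining 48% and refilling: 217 × 0.52 + 20 × 0.48 = 122.44 ppm.
Deficit to target: 178 − 122.44 = 55.56 mg/L.
As CaCO₃: 55.56 mg/L × 803,000 L = 44,610 g; ÷ 50 g/eq ÷ 1 = 892.3 mol NaHCO₃.
Mass: 892.3 × 84 = 74,950 g.

75.0 kg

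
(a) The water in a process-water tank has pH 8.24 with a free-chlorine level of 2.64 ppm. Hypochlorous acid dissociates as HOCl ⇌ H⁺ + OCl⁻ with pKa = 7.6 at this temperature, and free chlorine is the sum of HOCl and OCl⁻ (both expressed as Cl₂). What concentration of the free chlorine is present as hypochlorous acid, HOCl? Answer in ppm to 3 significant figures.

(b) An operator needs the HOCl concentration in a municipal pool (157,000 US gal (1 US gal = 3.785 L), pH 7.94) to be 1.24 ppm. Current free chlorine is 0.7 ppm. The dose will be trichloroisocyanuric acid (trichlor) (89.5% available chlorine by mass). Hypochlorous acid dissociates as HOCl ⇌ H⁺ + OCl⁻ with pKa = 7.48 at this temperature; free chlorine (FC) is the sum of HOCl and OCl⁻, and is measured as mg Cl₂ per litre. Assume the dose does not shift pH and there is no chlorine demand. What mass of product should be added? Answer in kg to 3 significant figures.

(a) [OCl⁻]/[HOCl] = 10^(pH − pKa) = 10^(8.24 − 7.6) = 10^0.64 = 4.365.
(a) Fraction as HOCl = 1 / (1 + 4.365) = 0.1864.
(a) HOCl = 0.1864 × 2.64 ppm = 0.4921 ppm.

(b) Volume: 157,000 US gal × 3.785 L/gal = 594,245 L.
(b) [OCl⁻]/[HOCl] = 10^(pH − pKa) = 10^(7.94 − 7.48) = 2.884; fraction as HOCl = 1/(1 + 2.884) = 0.2575.
(b) Free chlorine required for 1.24 ppm HOCl: 1.24 / 0.2575 = 4.816 ppm.
(b) FC to add: 4.816 − 0.7 = 4.116 mg/L as Cl₂.
(b) Cl₂ equivalent: 4.116 mg/L × 594,245 L = 2446 g.
(b) Product at 89.5% available Cl: 2446 / 0.895 = 2733 g.

(a) 0.492 ppm; (b) 2.73 kg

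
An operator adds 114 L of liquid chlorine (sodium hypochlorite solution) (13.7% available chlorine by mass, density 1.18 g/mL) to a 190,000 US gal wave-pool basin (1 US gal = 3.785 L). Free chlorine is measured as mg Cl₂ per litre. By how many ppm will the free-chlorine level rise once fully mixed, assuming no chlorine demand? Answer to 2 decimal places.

25.63 ppm

Volume: 190,000 US gal × 3.785 L/gal = 719,150 L.
Mass of solution: 114 L × 1000 mL/L × 1.18 g/mL = 134,500 g.
Available chlorine delivered: 134,500 g × 0.137 = 18,430 g as Cl₂.
Concentration rise: 18,430 g / 719,150 L = 25.63 mg/L = 25.63 ppm.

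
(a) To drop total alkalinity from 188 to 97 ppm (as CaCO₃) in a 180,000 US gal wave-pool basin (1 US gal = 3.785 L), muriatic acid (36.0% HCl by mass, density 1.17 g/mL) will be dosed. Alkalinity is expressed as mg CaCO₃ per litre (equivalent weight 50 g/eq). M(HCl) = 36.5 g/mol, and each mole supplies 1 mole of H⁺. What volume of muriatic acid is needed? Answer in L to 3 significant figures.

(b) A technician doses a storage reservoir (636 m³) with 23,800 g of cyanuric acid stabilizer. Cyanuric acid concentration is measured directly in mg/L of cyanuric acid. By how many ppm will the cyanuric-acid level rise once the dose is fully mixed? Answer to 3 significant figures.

(a) Volume: 180,000 US gal × 3.785 L/gal = 681,300 L.
(a) Alkalinity to neutralize: (188 − 97) = 91 mg/L as CaCO₃ × 681,300 L = 62,000 g as CaCO₃.
(a) Equivalents of H⁺ required: 62,000 ÷ 50 g/eq = 1240 eq = 1240 mol HCl.
(a) Mass of HCl: 1240 × 36.5 = 45,260 g.
(a) Mass of 36.0% solution: 45,260 / 0.36 = 125,700 g.
(a) Volume: 125,700 g ÷ 1.17 g/mL = 107,500 mL.

(b) Volume: 636 m³ = 636,000 L.
(b) Rise: 23,800 g / 636,000 L × 1000 = 37.42 mg/L.

(a) 107 L; (b) 37.4 ppm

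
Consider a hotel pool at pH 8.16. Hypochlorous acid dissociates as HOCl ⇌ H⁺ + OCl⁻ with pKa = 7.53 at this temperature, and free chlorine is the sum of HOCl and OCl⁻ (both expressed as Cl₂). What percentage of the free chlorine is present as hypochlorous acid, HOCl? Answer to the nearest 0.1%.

[OCl⁻]/[HOCl] = 10^(pH − pKa) = 10^(8.16 − 7.53) = 10^0.63 = 4.266.
Fraction as HOCl = 1 / (1 + 4.266) = 0.1899.

19.0%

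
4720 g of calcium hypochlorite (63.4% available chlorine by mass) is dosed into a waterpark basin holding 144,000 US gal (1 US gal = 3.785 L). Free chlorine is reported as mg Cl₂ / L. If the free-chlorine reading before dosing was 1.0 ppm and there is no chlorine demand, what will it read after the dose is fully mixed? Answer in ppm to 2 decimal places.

Volume: 144,000 US gal × 3.785 L/gal = 545,040 L.
Available chlorine delivered: 4720 g × 0.634 = 2992 g as Cl₂.
Concentration rise: 2992 g / 545,040 L = 5.49 mg/L = 5.49 ppm.
Final FC: 1.0 + 5.49 = 6.49 ppm.

6.49 ppm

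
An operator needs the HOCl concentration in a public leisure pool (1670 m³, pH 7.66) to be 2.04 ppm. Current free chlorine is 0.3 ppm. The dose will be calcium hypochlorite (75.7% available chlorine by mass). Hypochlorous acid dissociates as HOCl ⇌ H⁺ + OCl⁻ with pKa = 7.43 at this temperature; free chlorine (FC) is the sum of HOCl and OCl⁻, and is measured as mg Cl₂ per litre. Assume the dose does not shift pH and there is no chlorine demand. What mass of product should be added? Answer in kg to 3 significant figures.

Volume: 1670 m³ = 1,670,000 L.
[OCl⁻]/[HOCl] = 10^(pH − pKa) = 10^(7.66 − 7.43) = 1.698; fraction as HOCl = 1/(1 + 1.698) = 0.3706.
Free chlorine required for 2.04 ppm HOCl: 2.04 / 0.3706 = 5.504 ppm.
FC to add: 5.504 − 0.3 = 5.204 mg/L as Cl₂.
Cl₂ equivalent: 5.204 mg/L × 1,670,000 L = 8691 g.
Product at 75.7% available Cl: 8691 / 0.757 = 11,480 g.

11.5 kg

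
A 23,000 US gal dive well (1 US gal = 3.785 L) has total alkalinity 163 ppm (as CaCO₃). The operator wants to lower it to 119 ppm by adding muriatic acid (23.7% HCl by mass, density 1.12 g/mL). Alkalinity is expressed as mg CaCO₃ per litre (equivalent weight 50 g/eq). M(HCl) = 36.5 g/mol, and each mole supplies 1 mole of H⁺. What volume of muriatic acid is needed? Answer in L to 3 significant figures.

Volume: 23,000 US gal × 3.785 L/gal = 87,055 L.
Alkalinity to neutralize: (163 − 119) = 44 mg/L as CaCO₃ × 87,055 L = 3830 g as CaCO₃.
Equivalents of H⁺ required: 3830 ÷ 50 g/eq = 76.61 eq = 76.61 mol HCl.
Mass of HCl: 76.61 × 36.5 = 2796 g.
Mass of 23.7% solution: 2796 / 0.237 = 11,800 g.
Volume: 11,800 g ÷ 1.12 g/mL = 10,530 mL.

10.5 L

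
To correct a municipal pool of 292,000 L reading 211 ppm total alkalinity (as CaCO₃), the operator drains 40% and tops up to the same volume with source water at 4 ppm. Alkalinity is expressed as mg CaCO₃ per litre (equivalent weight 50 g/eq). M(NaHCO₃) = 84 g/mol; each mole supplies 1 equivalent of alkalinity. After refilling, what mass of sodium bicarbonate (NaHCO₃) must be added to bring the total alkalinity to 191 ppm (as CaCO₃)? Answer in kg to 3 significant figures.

After draining 40% and refilling: 211 × 0.60 + 4 × 0.40 = 128.2 ppm.
Deficit to target: 191 − 128.2 = 62.8 mg/L.
As CaCO₃: 62.8 mg/L × 292,000 L = 18,340 g; ÷ 50 g/eq ÷ 1 = 366.8 mol NaHCO₃.
Mass: 366.8 × 84 = 30,810 g.

30.8 kg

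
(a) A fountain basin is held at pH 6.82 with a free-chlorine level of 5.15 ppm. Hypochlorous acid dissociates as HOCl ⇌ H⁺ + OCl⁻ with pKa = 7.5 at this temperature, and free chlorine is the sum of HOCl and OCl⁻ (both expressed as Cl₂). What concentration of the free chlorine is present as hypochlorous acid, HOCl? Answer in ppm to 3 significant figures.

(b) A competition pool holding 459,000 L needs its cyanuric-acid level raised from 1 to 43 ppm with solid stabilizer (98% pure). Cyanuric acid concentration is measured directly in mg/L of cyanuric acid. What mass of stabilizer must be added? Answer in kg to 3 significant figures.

(a) [OCl⁻]/[HOCl] = 10^(pH − pKa) = 10^(6.82 − 7.5) = 10^-0.68 = 0.2089.
(a) Fraction as HOCl = 1 / (1 + 0.2089) = 0.8272.
(a) HOCl = 0.8272 × 5.15 ppm = 4.26 ppm.

(b) CYA to add: (43 − 1) = 42 mg/L × 459,000 L = 19,280 g cyanuric acid.
(b) At 98% purity: 19,280 / 0.98 = 19,670 g product.

(a) 4.26 ppm; (b) 19.7 kg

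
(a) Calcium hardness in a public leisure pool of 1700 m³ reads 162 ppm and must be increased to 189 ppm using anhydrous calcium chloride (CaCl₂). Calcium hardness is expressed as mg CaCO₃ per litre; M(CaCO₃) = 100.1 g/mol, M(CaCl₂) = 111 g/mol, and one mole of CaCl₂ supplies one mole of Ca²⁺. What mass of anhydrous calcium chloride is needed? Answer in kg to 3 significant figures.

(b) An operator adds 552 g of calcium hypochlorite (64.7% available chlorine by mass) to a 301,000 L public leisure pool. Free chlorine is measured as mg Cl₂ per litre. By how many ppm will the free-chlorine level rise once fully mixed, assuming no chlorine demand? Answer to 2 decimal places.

(a) 50.9 kg; (b) 1.19 ppm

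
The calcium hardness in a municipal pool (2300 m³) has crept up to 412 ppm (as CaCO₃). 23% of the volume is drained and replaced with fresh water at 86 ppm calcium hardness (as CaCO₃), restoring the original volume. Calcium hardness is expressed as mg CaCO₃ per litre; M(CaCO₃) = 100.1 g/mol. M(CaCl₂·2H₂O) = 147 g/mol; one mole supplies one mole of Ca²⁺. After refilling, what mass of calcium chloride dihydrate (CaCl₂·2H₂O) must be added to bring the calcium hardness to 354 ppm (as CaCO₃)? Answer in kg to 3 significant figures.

Volume: 2300 m³ = 2,300,000 L.
After draining 23% and refilling: 412 × 0.77 + 86 × 0.23 = 337.02 ppm.
Deficit to target: 354 − 337.02 = 16.98 mg/L.
As CaCO₃: 16.98 mg/L × 2,300,000 L = 39,050 g; ÷ 100.1 = 390.1 mol Ca²⁺.
Mass: 390.1 × 147 = 57,350 g.

57.4 kg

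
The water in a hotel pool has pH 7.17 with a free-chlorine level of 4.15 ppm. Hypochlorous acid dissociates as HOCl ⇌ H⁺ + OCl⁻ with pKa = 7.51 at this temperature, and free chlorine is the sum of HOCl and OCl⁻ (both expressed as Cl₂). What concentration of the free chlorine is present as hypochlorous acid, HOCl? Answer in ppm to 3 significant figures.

2.85 ppm

[OCl⁻]/[HOCl] = 10^(pH − pKa) = 10^(7.17 − 7.51) = 10^-0.34 = 0.4571.
Fraction as HOCl = 1 / (1 + 0.4571) = 0.6863.
HOCl = 0.6863 × 4.15 ppm = 2.848 ppm.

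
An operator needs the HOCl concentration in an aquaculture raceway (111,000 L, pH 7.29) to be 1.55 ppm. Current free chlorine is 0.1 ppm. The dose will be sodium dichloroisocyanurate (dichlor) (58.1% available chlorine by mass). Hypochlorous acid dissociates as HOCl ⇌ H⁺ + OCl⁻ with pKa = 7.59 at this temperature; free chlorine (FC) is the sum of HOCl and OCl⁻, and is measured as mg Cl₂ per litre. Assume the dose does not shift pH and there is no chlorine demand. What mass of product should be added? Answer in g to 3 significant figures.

[OCl⁻]/[HOCl] = 10^(pH − pKa) = 10^(7.29 − 7.59) = 0.5012; fraction as HOCl = 1/(1 + 0.5012) = 0.6661.
Free chlorine required for 1.55 ppm HOCl: 1.55 / 0.6661 = 2.327 ppm.
FC to add: 2.327 − 0.1 = 2.227 mg/L as Cl₂.
Cl₂ equivalent: 2.227 mg/L × 111,000 L = 247.2 g.
Product at 58.1% available Cl: 247.2 / 0.581 = 425.4 g.

425 g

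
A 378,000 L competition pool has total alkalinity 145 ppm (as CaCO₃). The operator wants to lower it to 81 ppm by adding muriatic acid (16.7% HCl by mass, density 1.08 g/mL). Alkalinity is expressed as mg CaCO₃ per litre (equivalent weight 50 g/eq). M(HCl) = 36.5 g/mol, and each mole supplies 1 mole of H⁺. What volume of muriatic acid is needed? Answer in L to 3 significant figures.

Alkalinity to neutralize: (145 − 81) = 64 mg/L as CaCO₃ × 378,000 L = 24,190 g as CaCO₃.
Equivalents of H⁺ required: 24,190 ÷ 50 g/eq = 483.8 eq = 483.8 mol HCl.
Mass of HCl: 483.8 × 36.5 = 17,660 g.
Mass of 16.7% solution: 17,660 / 0.167 = 105,700 g.
Volume: 105,700 g ÷ 1.08 g/mL = 97,920 mL.

97.9 L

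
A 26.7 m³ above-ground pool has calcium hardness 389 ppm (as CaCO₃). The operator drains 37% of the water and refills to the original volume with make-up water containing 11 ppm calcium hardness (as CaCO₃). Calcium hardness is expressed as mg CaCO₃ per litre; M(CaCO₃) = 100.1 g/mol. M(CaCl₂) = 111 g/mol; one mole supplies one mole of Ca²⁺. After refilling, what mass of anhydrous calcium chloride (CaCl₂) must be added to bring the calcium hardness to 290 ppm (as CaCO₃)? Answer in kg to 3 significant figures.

1.21 kg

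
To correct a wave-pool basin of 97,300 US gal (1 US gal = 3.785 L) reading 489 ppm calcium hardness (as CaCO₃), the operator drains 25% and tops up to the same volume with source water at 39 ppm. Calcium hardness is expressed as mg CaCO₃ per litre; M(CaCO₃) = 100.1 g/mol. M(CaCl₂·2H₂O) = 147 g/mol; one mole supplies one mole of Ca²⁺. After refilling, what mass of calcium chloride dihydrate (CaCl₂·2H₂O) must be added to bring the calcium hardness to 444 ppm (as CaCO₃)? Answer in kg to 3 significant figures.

Volume: 97,300 US gal × 3.785 L/gal = 368,280 L.
After draining 25% and refilling: 489 × 0.75 + 39 × 0.25 = 376.5 ppm.
Deficit to target: 444 − 376.5 = 67.5 mg/L.
As CaCO₃: 67.5 mg/L × 368,280 L = 24,860 g; ÷ 100.1 = 248.3 mol Ca²⁺.
Mass: 248.3 × 147 = 36,510 g.

36.5 kg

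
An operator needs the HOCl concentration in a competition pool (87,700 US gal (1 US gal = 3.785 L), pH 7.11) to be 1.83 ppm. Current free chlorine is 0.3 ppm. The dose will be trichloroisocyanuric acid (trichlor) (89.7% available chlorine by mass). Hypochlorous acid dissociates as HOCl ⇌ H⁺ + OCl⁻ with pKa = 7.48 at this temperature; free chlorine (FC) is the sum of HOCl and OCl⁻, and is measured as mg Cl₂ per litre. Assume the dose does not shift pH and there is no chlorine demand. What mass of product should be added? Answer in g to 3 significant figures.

855 g

Volume: 87,700 US gal × 3.785 L/gal = 331,944 L.
[OCl⁻]/[HOCl] = 10^(pH − pKa) = 10^(7.11 − 7.48) = 0.4266; fraction as HOCl = 1/(1 + 0.4266) = 0.701.
Free chlorine required for 1.83 ppm HOCl: 1.83 / 0.701 = 2.611 ppm.
FC to add: 2.611 − 0.3 = 2.311 mg/L as Cl₂.
Cl₂ equivalent: 2.311 mg/L × 331,944 L = 767 g.
Product at 89.7% available Cl: 767 / 0.897 = 855.1 g.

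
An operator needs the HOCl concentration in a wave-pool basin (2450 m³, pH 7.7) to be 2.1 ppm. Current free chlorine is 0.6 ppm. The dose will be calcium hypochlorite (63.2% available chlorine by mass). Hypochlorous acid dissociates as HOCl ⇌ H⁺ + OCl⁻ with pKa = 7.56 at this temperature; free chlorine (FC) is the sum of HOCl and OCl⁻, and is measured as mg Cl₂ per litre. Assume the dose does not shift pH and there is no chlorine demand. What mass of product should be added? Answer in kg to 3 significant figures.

17.1 kg

Volume: 2450 m³ = 2,450,000 L.
[OCl⁻]/[HOCl] = 10^(pH − pKa) = 10^(7.7 − 7.56) = 1.38; fraction as HOCl = 1/(1 + 1.38) = 0.4201.
Free chlorine required for 2.1 ppm HOCl: 2.1 / 0.4201 = 4.999 ppm.
FC to add: 4.999 − 0.6 = 4.399 mg/L as Cl₂.
Cl₂ equivalent: 4.399 mg/L × 2,450,000 L = 10,780 g.
Product at 63.2% available Cl: 10,780 / 0.632 = 17,050 g.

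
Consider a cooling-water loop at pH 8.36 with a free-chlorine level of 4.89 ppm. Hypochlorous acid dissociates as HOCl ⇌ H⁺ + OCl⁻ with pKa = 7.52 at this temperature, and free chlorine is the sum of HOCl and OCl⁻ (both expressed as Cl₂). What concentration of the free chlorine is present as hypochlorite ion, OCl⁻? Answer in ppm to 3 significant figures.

[OCl⁻]/[HOCl] = 10^(pH − pKa) = 10^(8.36 − 7.52) = 10^0.84 = 6.918.
Fraction as HOCl = 1 / (1 + 6.918) = 0.1263.
OCl⁻ = (1 − 0.1263) × 4.89 ppm = 4.272 ppm.

4.27 ppm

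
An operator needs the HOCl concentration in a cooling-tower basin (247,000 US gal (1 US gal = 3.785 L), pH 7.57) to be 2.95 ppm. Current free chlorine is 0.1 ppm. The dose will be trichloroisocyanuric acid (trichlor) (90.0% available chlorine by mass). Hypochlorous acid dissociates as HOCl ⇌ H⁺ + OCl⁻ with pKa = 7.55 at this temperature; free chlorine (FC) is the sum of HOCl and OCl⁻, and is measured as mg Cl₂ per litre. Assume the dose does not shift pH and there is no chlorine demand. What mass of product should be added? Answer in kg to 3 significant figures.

6.17 kg

Volume: 247,000 US gal × 3.785 L/gal = 934,895 L.
[OCl⁻]/[HOCl] = 10^(pH − pKa) = 10^(7.57 − 7.55) = 1.047; fraction as HOCl = 1/(1 + 1.047) = 0.4885.
Free chlorine required for 2.95 ppm HOCl: 2.95 / 0.4885 = 6.039 ppm.
FC to add: 6.039 − 0.1 = 5.939 mg/L as Cl₂.
Cl₂ equivalent: 5.939 mg/L × 934,895 L = 5552 g.
Product at 90.0% available Cl: 5552 / 0.9 = 6169 g.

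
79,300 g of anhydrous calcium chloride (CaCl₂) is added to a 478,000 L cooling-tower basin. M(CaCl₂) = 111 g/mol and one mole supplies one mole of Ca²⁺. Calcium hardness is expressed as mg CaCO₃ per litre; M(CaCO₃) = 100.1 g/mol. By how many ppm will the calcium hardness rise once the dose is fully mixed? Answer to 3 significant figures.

Moles of Ca²⁺: 79,300 g ÷ 111 g/mol = 714.4 mol.
As CaCO₃: 714.4 mol × 100.1 g/mol = 71,510 g.
Rise: 71,510 g / 478,000 L × 1000 = 149.6 mg/L.

150 ppm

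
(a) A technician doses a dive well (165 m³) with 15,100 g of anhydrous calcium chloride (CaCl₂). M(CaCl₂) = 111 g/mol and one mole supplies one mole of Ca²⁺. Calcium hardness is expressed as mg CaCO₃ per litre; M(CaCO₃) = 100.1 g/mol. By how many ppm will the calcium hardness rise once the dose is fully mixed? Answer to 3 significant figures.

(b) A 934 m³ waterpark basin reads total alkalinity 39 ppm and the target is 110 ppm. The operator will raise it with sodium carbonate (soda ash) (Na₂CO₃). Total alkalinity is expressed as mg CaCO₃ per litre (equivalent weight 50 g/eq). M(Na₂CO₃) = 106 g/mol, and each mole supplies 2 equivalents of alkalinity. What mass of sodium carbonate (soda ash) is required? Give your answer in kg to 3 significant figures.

(a) 82.5 ppm; (b) 70.3 kg

(a) Volume: 165 m³ = 165,000 L.
(a) Moles of Ca²⁺: 15,100 g ÷ 111 g/mol = 136 mol.
(a) As CaCO₃: 136 mol × 100.1 g/mol = 13,620 g.
(a) Rise: 13,620 g / 165,000 L × 1000 = 82.53 mg/L.

(b) Volume: 934 m³ = 934,000 L.
(b) Alkalinity to add: (110 − 39) = 71 mg/L as CaCO₃ × 934,000 L = 66,310 g as CaCO₃.
(b) Equivalents: 66,310 g ÷ 50 g/eq = 1326 eq.
(b) Each mole of Na₂CO₃ supplies 2 eq, so 1326 / 2 = 663.1 mol.
(b) Mass: 663.1 mol × 106 g/mol = 70,290 g.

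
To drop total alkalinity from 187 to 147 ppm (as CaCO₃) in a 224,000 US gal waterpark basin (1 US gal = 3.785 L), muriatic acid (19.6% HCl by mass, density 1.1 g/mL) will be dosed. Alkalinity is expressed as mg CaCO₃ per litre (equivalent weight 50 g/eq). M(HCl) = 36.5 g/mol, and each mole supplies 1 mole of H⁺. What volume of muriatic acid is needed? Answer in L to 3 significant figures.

Volume: 224,000 US gal × 3.785 L/gal = 847,840 L.
Alkalinity to neutralize: (187 − 147) = 40 mg/L as CaCO₃ × 847,840 L = 33,910 g as CaCO₃.
Equivalents of H⁺ required: 33,910 ÷ 50 g/eq = 678.3 eq = 678.3 mol HCl.
Mass of HCl: 678.3 × 36.5 = 24,760 g.
Mass of 19.6% solution: 24,760 / 0.196 = 126,300 g.
Volume: 126,300 g ÷ 1.1 g/mL = 114,800 mL.

115 L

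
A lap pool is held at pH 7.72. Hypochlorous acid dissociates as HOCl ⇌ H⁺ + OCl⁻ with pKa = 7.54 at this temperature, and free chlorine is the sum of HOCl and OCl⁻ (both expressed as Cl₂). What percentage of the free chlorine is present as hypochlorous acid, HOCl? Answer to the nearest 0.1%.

39.8%

[OCl⁻]/[HOCl] = 10^(pH − pKa) = 10^(7.72 − 7.54) = 10^0.18 = 1.514.
Fraction as HOCl = 1 / (1 + 1.514) = 0.3978.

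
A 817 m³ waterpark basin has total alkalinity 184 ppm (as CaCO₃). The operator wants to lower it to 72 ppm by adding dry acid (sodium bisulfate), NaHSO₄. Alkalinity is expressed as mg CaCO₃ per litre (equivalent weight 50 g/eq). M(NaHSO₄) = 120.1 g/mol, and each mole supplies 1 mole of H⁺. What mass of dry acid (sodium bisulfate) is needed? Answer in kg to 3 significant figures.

Volume: 817 m³ = 817,000 L.
Alkalinity to neutralize: (184 − 72) = 112 mg/L as CaCO₃ × 817,000 L = 91,500 g as CaCO₃.
Equivalents of H⁺ required: 91,500 ÷ 50 g/eq = 1830 eq = 1830 mol NaHSO₄.
Mass of NaHSO₄: 1830 × 120.1 = 219,800 g.

220 kg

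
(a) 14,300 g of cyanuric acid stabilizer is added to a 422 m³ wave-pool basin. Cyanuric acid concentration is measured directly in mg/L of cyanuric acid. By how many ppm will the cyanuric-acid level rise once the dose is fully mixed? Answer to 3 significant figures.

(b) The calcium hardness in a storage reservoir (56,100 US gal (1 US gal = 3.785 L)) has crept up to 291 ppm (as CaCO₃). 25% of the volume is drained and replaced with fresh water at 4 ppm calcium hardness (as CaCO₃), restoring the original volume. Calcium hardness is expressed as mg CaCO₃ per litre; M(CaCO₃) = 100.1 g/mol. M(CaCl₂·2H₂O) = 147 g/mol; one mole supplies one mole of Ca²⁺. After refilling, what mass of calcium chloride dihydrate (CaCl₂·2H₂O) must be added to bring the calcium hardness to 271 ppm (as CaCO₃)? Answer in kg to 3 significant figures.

(a) Volume: 422 m³ = 422,000 L.
(a) Rise: 14,300 g / 422,000 L × 1000 = 33.89 mg/L.

(b) Volume: 56,100 US gal × 3.785 L/gal = 212,338 L.
(b) After draining 25% and refilling: 291 × 0.75 + 4 × 0.25 = 219.25 ppm.
(b) Deficit to target: 271 − 219.25 = 51.75 mg/L.
(b) As CaCO₃: 51.75 mg/L × 212,338 L = 10,990 g; ÷ 100.1 = 109.8 mol Ca²⁺.
(b) Mass: 109.8 × 147 = 16,140 g.

(a) 33.9 ppm; (b) 16.1 kg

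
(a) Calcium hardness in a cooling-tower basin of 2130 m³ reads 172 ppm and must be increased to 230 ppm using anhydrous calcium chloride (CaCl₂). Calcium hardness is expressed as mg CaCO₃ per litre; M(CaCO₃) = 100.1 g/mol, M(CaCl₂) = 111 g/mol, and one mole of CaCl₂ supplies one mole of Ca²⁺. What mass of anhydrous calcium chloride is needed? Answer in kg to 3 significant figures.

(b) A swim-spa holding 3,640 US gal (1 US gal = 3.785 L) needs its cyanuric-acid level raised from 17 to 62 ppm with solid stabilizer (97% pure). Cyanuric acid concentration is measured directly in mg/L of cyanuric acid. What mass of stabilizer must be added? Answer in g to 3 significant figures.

(a) Volume: 2130 m³ = 2,130,000 L.
(a) Hardness to add: (230 − 172) = 58 mg/L as CaCO₃ × 2,130,000 L = 123,500 g as CaCO₃.
(a) Moles of Ca²⁺ (1 mol Ca²⁺ ≡ 1 mol CaCO₃): 123,500 / 100.1 g/mol = 1234 mol.
(a) Mass of CaCl₂: 1234 × 111 = 137,000 g.

(b) Volume: 3,640 US gal × 3.785 L/gal = 13,777 L.
(b) CYA to add: (62 − 17) = 45 mg/L × 13,777 L = 620 g cyanuric acid.
(b) At 97% purity: 620 / 0.97 = 639.2 g product.

(a) 137 kg; (b) 639 g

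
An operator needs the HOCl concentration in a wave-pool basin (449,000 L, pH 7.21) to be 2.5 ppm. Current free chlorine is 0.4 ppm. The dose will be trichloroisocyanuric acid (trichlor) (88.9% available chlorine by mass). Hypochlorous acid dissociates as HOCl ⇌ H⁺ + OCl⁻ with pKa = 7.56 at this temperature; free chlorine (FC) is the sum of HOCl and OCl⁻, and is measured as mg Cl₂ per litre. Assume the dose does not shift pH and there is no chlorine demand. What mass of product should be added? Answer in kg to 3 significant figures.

[OCl⁻]/[HOCl] = 10^(pH − pKa) = 10^(7.21 − 7.56) = 0.4467; fraction as HOCl = 1/(1 + 0.4467) = 0.6912.
Free chlorine required for 2.5 ppm HOCl: 2.5 / 0.6912 = 3.617 ppm.
FC to add: 3.617 − 0.4 = 3.217 mg/L as Cl₂.
Cl₂ equivalent: 3.217 mg/L × 449,000 L = 1444 g.
Product at 88.9% available Cl: 1444 / 0.889 = 1625 g.

1.62 kg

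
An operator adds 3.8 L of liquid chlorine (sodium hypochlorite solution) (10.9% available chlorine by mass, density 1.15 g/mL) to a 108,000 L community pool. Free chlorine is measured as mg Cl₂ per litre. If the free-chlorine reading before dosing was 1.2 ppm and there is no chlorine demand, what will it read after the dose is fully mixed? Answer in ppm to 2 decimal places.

5.61 ppm

Mass of solution: 3.8 L × 1000 mL/L × 1.15 g/mL = 4370 g.
Available chlorine delivered: 4370 g × 0.109 = 476.3 g as Cl₂.
Concentration rise: 476.3 g / 108,000 L = 4.41 mg/L = 4.41 ppm.
Final FC: 1.2 + 4.41 = 5.61 ppm.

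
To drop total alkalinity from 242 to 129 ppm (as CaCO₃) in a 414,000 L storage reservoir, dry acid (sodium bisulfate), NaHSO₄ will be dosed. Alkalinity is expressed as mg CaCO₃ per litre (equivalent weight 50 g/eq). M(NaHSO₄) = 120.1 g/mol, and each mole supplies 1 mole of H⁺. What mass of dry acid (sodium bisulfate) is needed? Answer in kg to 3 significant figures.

112 kg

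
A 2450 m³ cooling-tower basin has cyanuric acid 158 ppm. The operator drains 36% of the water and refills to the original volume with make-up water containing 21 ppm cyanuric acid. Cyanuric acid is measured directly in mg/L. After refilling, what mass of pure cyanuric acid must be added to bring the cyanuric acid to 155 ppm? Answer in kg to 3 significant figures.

113 kg

Volume: 2450 m³ = 2,450,000 L.
After draining 36% and refilling: 158 × 0.64 + 21 × 0.36 = 108.68 ppm.
Deficit to target: 155 − 108.68 = 46.32 mg/L.
Mass: 46.32 mg/L × 2,450,000 L = 113,500 g cyanuric acid.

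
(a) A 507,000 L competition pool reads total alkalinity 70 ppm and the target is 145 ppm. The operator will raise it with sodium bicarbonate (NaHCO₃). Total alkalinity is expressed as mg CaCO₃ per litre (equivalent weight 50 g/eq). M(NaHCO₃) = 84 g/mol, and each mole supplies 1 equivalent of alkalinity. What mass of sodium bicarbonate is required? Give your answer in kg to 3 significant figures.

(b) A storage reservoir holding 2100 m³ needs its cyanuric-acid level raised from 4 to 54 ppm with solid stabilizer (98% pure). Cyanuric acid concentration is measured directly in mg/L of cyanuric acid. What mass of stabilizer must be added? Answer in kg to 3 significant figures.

(a) 63.9 kg; (b) 107 kg

(a) Alkalinity to add: (145 − 70) = 75 mg/L as CaCO₃ × 507,000 L = 38,020 g as CaCO₃.
(a) Equivalents: 38,020 g ÷ 50 g/eq = 760.5 eq.
(a) NaHCO₃ supplies 1 eq per mole → 760.5 mol.
(a) Mass: 760.5 mol × 84 g/mol = 63,880 g.

(b) Volume: 2100 m³ = 2,100,000 L.
(b) CYA to add: (54 − 4) = 50 mg/L × 2,100,000 L = 105,000 g cyanuric acid.
(b) At 98% purity: 105,000 / 0.98 = 107,100 g product.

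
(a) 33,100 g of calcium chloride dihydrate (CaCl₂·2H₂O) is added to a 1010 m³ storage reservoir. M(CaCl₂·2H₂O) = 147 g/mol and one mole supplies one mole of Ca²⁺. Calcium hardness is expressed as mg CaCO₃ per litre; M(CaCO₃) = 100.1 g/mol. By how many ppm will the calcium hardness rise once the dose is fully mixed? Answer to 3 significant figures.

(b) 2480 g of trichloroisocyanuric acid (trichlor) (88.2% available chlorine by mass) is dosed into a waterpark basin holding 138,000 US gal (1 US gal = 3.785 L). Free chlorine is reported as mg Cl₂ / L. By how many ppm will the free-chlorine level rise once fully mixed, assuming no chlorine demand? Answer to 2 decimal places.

(a) 22.3 ppm; (b) 4.19 ppm

(a) Volume: 1010 m³ = 1,010,000 L.
(a) Moles of Ca²⁺: 33,100 g ÷ 147 g/mol = 225.2 mol.
(a) As CaCO₃: 225.2 mol × 100.1 g/mol = 22,540 g.
(a) Rise: 22,540 g / 1,010,000 L × 1000 = 22.32 mg/L.

(b) Volume: 138,000 US gal × 3.785 L/gal = 522,330 L.
(b) Available chlorine delivered: 2480 g × 0.882 = 2187 g as Cl₂.
(b) Concentration rise: 2187 g / 522,330 L = 4.188 mg/L = 4.19 ppm.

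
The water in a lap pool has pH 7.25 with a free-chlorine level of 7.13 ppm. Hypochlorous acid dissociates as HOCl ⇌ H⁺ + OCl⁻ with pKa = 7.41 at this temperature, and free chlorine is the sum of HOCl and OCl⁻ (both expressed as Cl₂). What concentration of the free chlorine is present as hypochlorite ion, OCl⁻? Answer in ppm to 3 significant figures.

2.92 ppm

[OCl⁻]/[HOCl] = 10^(pH − pKa) = 10^(7.25 − 7.41) = 10^-0.16 = 0.6918.
Fraction as HOCl = 1 / (1 + 0.6918) = 0.5911.
OCl⁻ = (1 − 0.5911) × 7.13 ppm = 2.916 ppm.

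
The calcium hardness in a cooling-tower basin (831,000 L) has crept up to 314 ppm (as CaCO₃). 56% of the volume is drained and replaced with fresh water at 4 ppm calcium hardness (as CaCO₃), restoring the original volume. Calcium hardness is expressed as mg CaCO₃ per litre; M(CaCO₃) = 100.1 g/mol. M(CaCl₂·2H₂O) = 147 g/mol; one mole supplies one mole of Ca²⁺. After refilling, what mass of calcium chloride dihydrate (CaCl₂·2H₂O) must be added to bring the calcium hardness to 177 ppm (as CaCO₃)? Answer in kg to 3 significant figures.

44.7 kg

After draining 56% and refilling: 314 × 0.44 + 4 × 0.56 = 140.4 ppm.
Deficit to target: 177 − 140.4 = 36.6 mg/L.
As CaCO₃: 36.6 mg/L × 831,000 L = 30,410 g; ÷ 100.1 = 303.8 mol Ca²⁺.
Mass: 303.8 × 147 = 44,660 g.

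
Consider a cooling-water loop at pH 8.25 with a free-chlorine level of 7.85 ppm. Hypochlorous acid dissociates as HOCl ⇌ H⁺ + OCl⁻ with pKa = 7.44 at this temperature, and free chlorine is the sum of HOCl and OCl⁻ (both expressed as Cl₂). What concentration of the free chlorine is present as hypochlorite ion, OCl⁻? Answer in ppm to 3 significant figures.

6.80 ppm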